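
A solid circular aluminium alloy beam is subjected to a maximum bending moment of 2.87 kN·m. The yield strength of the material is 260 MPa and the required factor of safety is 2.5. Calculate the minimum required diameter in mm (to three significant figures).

σ_allow = 260/2.5 = 104.0 MPa.
For a solid circular section σ = 32M/(πd³), so d³ = 32M/(π σ_allow) = 32×2870000/(π×104.0) = 281100 mm³.
d = 65.51 mm.

d = 65.5 mm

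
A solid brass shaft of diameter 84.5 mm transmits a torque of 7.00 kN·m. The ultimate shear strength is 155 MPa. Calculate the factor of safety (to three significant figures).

τ = 16T/(πd³) = 16×7000000/(π×84.5³) = 59.09 MPa.
n = τ_limit/τ = 155/59.09 = 2.623.

n = 2.62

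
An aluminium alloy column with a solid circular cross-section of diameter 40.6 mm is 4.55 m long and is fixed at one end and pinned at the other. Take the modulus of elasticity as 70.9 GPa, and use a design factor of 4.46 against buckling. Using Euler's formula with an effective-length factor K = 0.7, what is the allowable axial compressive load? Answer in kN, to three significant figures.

P_allow = 2.06 kN

I = πd⁴/64 = π×40.6⁴/64 = 133400 mm⁴.
Effective length L_e = KL = 0.7×4.55 m = 3185 mm.
Euler critical load P_cr = π²EI/L_e² = π²×70900×133400/3185² = 9200 N.
P_allow = P_cr/n = 9200/4.46 = 2063 N.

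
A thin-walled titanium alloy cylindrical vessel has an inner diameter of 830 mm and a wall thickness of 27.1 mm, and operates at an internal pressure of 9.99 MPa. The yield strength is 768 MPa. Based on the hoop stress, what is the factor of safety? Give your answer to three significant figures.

n = 5.02

σ_h = pD/(2t) = 9.99×830/(2×27.1) = 153.0 MPa.
n = 768/153.0 = 5.020.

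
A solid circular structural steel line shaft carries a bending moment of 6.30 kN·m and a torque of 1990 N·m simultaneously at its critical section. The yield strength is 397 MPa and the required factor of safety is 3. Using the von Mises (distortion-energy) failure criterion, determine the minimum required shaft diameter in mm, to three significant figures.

σ_allow = σ_y/n = 397/3 = 132.3 MPa.
For a solid shaft σ_b = 32M/(πd³) and τ = 16T/(πd³), so the von Mises stress is σ' = (16/πd³)·√(4M²+3T²).
√(4M²+3T²) = √(4×(6.300×10^6)² + 3×(1.990×10^6)²) = 1.306×10^7 N·mm.
d³ = 16×1.306×10^7/(π×132.3) = 502700 mm³.
d = 79.51 mm.

d = 79.5 mm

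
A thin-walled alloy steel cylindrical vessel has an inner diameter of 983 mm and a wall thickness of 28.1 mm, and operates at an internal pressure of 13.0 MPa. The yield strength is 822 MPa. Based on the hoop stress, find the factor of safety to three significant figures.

n = 3.62

σ_h = pD/(2t) = 13.0×983/(2×28.1) = 227.4 MPa.
n = 822/227.4 = 3.615.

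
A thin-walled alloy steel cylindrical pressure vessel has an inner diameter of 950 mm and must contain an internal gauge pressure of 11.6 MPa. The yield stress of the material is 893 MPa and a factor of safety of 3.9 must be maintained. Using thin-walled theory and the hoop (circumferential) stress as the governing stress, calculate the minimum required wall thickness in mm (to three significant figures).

t = 24.1 mm

σ_allow = 893/3.9 = 229.0 MPa.
Hoop stress σ_h = pD/(2t), so t = pD/(2σ_allow) = 11.6×950/(2×229.0) = 24.06 mm.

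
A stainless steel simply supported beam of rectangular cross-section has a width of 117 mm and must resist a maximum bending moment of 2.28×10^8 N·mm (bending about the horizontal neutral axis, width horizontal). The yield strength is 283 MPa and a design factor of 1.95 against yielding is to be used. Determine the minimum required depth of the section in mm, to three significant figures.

h = 284 mm

σ_allow = 283/1.95 = 145.1 MPa.
For a rectangular section σ = 6M/(bh²), so h² = 6M/(b σ_allow) = 6×2.2800×10^8/(117×145.1) = 80570 mm².
h = 283.8 mm.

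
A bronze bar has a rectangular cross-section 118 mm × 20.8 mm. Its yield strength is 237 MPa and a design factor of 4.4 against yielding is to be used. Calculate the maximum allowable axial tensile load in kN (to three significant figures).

σ_allow = 237/4.4 = 53.86 MPa.
A = 118×20.8 = 2454 mm².
F_allow = σ_allow × A = 53.86×2454 = 132200 N.

F_allow = 132 kN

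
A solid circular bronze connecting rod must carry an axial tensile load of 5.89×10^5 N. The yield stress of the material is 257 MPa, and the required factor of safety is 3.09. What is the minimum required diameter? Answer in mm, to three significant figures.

d = 95.0 mm

Allowable stress σ_allow = 257/3.09 = 83.17 MPa.
Required area A = F/σ_allow = 589000/83.17 = 7082 mm².
A = πd²/4 → d = √(4A/π) = 94.96 mm.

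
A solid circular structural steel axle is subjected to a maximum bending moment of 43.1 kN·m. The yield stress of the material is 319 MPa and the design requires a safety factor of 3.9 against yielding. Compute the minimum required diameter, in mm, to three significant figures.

d = 175 mm

σ_allow = 319/3.9 = 81.79 MPa.
For a solid circular section σ = 32M/(πd³), so d³ = 32M/(π σ_allow) = 32×4.3100×10^7/(π×81.79) = 5.367×10^6 mm³.
d = 175.1 mm.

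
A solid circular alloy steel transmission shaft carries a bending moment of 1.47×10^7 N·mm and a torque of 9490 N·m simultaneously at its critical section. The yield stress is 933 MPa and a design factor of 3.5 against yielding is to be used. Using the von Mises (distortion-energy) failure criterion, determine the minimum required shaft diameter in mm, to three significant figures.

σ_allow = σ_y/n = 933/3.5 = 266.6 MPa.
For a solid shaft σ_b = 32M/(πd³) and τ = 16T/(πd³), so the von Mises stress is σ' = (16/πd³)·√(4M²+3T²).
√(4M²+3T²) = √(4×(1.470×10^7)² + 3×(9.490×10^6)²) = 3.368×10^7 N·mm.
d³ = 16×3.368×10^7/(π×266.6) = 643500 mm³.
d = 86.34 mm.

d = 86.3 mm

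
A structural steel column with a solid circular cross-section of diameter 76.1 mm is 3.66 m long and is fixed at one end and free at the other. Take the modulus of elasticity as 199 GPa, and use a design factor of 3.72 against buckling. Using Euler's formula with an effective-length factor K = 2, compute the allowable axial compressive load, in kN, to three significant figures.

P_allow = 16.2 kN

I = πd⁴/64 = π×76.1⁴/64 = 1.646×10^6 mm⁴.
Effective length L_e = KL = 2×3.66 m = 7320 mm.
Euler critical load P_cr = π²EI/L_e² = π²×199000×1.646×10^6/7320² = 60340 N.
P_allow = P_cr/n = 60340/3.72 = 16220 N.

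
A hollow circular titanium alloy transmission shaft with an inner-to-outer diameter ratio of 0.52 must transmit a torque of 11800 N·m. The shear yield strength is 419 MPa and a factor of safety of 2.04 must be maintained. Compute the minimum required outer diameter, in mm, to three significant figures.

d_o = 68.1 mm

τ_allow = 419/2.04 = 205.4 MPa.
For a hollow shaft τ = 16T/[πd_o³(1−k⁴)] with k = 0.52, so 1−k⁴ = 0.9269.
d_o³ = 16T/[π τ_allow (1−k⁴)] = 16×1.1800×10^7/(π×205.4×0.9269) = 315700 mm³.
d_o = 68.09 mm.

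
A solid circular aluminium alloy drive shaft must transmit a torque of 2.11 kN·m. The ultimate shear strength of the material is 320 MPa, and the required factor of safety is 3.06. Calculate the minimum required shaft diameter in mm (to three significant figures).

Allowable shear stress τ_allow = 320/3.06 = 104.6 MPa.
For a solid shaft τ = 16T/(πd³), so d³ = 16T/(π τ_allow) = 16×2110000/(π×104.6) = 102800 mm³.
d = (102800)^(1/3) = 46.84 mm.

d = 46.8 mm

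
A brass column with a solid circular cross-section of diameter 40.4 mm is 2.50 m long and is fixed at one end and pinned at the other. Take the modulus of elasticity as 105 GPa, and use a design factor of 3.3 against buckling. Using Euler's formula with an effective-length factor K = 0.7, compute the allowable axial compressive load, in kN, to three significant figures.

I = πd⁴/64 = π×40.4⁴/64 = 130800 mm⁴.
Effective length L_e = KL = 0.7×2.50 m = 1750 mm.
Euler critical load P_cr = π²EI/L_e² = π²×105000×130800/1750² = 44250 N.
P_allow = P_cr/n = 44250/3.3 = 13410 N.

P_allow = 13.4 kN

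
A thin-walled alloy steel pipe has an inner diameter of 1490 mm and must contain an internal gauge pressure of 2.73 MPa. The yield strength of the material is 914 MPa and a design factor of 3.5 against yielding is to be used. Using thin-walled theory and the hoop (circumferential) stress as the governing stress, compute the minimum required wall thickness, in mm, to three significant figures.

t = 7.79 mm

σ_allow = 914/3.5 = 261.1 MPa.
Hoop stress σ_h = pD/(2t), so t = pD/(2σ_allow) = 2.73×1490/(2×261.1) = 7.788 mm.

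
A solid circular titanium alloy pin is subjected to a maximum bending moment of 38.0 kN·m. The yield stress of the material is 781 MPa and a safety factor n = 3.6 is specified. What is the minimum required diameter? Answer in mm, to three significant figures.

σ_allow = 781/3.6 = 216.9 MPa.
For a solid circular section σ = 32M/(πd³), so d³ = 32M/(π σ_allow) = 32×3.8000×10^7/(π×216.9) = 1.784×10^6 mm³.
d = 121.3 mm.

d = 121 mm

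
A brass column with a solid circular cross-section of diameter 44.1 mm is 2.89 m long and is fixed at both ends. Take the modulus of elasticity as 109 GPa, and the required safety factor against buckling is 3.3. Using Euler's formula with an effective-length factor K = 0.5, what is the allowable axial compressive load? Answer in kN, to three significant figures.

P_allow = 29.0 kN

I = πd⁴/64 = π×44.1⁴/64 = 185700 mm⁴.
Effective length L_e = KL = 0.5×2.89 m = 1445 mm.
Euler critical load P_cr = π²EI/L_e² = π²×109000×185700/1445² = 95660 N.
P_allow = P_cr/n = 95660/3.3 = 28990 N.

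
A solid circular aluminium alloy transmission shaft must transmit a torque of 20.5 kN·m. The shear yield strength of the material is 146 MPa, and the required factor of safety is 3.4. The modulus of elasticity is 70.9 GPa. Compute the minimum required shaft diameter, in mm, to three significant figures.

Allowable shear stress τ_allow = 146/3.4 = 42.94 MPa.
For a solid shaft τ = 16T/(πd³), so d³ = 16T/(π τ_allow) = 16×2.0500×10^7/(π×42.94) = 2.431×10^6 mm³.
d = (2.431×10^6)^(1/3) = 134.5 mm.

d = 134 mm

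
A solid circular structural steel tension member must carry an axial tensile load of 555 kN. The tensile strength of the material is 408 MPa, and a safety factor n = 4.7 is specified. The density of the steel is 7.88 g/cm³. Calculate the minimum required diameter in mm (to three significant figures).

d = 90.2 mm

Allowable stress σ_allow = 408/4.7 = 86.81 MPa.
Required area A = F/σ_allow = 555000/86.81 = 6393 mm².
A = πd²/4 → d = √(4A/π) = 90.22 mm.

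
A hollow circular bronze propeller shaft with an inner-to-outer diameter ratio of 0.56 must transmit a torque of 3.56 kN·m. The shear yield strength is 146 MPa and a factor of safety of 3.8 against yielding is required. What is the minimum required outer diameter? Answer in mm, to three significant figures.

d_o = 80.6 mm

τ_allow = 146/3.8 = 38.42 MPa.
For a hollow shaft τ = 16T/[πd_o³(1−k⁴)] with k = 0.56, so 1−k⁴ = 0.9017.
d_o³ = 16T/[π τ_allow (1−k⁴)] = 16×3560000/(π×38.42×0.9017) = 523400 mm³.
d_o = 80.59 mm.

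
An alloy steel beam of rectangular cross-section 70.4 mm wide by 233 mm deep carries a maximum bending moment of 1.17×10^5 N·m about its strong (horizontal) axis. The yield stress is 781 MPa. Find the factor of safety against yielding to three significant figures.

n = 4.25

Section modulus S = bh²/6 = 70.4×233²/6 = 637000 mm³.
σ = M/S = 1.1700×10^8/637000 = 183.7 MPa.
n = 781/183.7 = 4.252.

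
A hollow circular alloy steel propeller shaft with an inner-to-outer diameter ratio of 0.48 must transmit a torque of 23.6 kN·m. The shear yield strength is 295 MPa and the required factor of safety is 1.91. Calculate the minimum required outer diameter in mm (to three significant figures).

τ_allow = 295/1.91 = 154.5 MPa.
For a hollow shaft τ = 16T/[πd_o³(1−k⁴)] with k = 0.48, so 1−k⁴ = 0.9469.
d_o³ = 16T/[π τ_allow (1−k⁴)] = 16×2.3600×10^7/(π×154.5×0.9469) = 821800 mm³.
d_o = 93.67 mm.

d_o = 93.7 mm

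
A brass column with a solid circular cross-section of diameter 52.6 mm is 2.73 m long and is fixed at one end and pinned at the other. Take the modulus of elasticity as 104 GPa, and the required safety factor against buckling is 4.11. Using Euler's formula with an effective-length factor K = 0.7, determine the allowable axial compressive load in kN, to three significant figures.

I = πd⁴/64 = π×52.6⁴/64 = 375800 mm⁴.
Effective length L_e = KL = 0.7×2.73 m = 1911 mm.
Euler critical load P_cr = π²EI/L_e² = π²×104000×375800/1911² = 105600 N.
P_allow = P_cr/n = 105600/4.11 = 25700 N.

P_allow = 25.7 kN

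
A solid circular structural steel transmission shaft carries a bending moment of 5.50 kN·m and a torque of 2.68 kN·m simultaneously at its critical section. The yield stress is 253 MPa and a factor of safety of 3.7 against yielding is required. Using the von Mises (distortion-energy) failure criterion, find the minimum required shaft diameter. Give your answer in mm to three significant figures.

d = 96.2 mm

σ_allow = σ_y/n = 253/3.7 = 68.38 MPa.
For a solid shaft σ_b = 32M/(πd³) and τ = 16T/(πd³), so the von Mises stress is σ' = (16/πd³)·√(4M²+3T²).
√(4M²+3T²) = √(4×(5.500×10^6)² + 3×(2.680×10^6)²) = 1.194×10^7 N·mm.
d³ = 16×1.194×10^7/(π×68.38) = 889300 mm³.
d = 96.16 mm.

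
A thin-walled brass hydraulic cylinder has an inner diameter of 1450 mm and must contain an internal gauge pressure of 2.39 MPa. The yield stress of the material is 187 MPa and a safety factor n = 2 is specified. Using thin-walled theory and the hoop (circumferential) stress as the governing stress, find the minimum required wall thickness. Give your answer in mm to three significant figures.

σ_allow = 187/2 = 93.50 MPa.
Hoop stress σ_h = pD/(2t), so t = pD/(2σ_allow) = 2.39×1450/(2×93.50) = 18.53 mm.

t = 18.5 mm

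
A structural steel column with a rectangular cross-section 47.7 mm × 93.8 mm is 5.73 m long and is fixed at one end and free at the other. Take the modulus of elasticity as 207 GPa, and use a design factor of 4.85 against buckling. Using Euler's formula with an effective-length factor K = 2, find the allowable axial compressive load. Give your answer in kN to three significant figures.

P_allow = 2.72 kN

Buckling occurs about the weak axis: I_min = h·b³/12 = 93.8×47.7³/12 = 848400 mm⁴ (b = 47.7 mm is the smaller dimension).
Effective length L_e = KL = 2×5.73 m = 11460 mm.
Euler critical load P_cr = π²EI/L_e² = π²×207000×848400/11460² = 13200 N.
P_allow = P_cr/n = 13200/4.85 = 2721 N.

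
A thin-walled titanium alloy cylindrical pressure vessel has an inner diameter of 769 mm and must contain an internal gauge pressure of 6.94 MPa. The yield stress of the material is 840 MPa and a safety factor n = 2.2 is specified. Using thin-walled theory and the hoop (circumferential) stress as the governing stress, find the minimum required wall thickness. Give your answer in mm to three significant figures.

σ_allow = 840/2.2 = 381.8 MPa.
Hoop stress σ_h = pD/(2t), so t = pD/(2σ_allow) = 6.94×769/(2×381.8) = 6.989 mm.

t = 6.99 mm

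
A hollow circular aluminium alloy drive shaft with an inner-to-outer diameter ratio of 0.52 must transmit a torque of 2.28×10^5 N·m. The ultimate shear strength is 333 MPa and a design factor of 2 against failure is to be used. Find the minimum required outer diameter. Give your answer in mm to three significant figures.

d_o = 196 mm

τ_allow = 333/2 = 166.5 MPa.
For a hollow shaft τ = 16T/[πd_o³(1−k⁴)] with k = 0.52, so 1−k⁴ = 0.9269.
d_o³ = 16T/[π τ_allow (1−k⁴)] = 16×2.2800×10^8/(π×166.5×0.9269) = 7.524×10^6 mm³.
d_o = 196.0 mm.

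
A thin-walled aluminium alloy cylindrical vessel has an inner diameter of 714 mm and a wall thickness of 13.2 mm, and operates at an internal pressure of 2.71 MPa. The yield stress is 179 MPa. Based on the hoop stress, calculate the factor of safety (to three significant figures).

n = 2.44

σ_h = pD/(2t) = 2.71×714/(2×13.2) = 73.29 MPa.
n = 179/73.29 = 2.442.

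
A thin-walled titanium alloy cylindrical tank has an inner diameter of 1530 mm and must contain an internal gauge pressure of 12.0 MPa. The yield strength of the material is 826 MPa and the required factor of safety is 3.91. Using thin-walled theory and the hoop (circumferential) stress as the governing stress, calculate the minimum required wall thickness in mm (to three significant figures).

t = 43.5 mm

σ_allow = 826/3.91 = 211.3 MPa.
Hoop stress σ_h = pD/(2t), so t = pD/(2σ_allow) = 12.0×1530/(2×211.3) = 43.45 mm.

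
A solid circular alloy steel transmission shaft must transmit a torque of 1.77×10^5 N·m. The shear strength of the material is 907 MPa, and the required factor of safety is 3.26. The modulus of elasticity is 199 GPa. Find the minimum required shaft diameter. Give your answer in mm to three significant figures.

d = 148 mm

Allowable shear stress τ_allow = 907/3.26 = 278.2 MPa.
For a solid shaft τ = 16T/(πd³), so d³ = 16T/(π τ_allow) = 16×1.7700×10^8/(π×278.2) = 3.240×10^6 mm³.
d = (3.240×10^6)^(1/3) = 148.0 mm.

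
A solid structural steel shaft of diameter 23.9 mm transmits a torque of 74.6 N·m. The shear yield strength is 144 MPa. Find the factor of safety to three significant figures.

n = 5.17

τ = 16T/(πd³) = 16×74600/(π×23.9³) = 27.83 MPa.
n = τ_limit/τ = 144/27.83 = 5.174.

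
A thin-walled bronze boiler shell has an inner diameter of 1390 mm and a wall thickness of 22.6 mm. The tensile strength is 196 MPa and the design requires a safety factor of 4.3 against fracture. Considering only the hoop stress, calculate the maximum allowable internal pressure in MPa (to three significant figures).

p_allow = 1.48 MPa

σ_allow = 196/4.3 = 45.58 MPa.
σ_h = pD/(2t) → p_allow = 2σ_allow t/D = 2×45.58×22.6/1390 = 1.482 MPa.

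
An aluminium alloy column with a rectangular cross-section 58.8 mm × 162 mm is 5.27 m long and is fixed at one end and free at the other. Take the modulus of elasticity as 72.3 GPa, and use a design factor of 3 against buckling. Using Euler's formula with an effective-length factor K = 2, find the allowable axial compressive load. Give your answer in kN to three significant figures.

Buckling occurs about the weak axis: I_min = h·b³/12 = 162×58.8³/12 = 2.745×10^6 mm⁴ (b = 58.8 mm is the smaller dimension).
Effective length L_e = KL = 2×5.27 m = 10540 mm.
Euler critical load P_cr = π²EI/L_e² = π²×72300×2.745×10^6/10540² = 17630 N.
P_allow = P_cr/n = 17630/3 = 5876 N.

P_allow = 5.88 kN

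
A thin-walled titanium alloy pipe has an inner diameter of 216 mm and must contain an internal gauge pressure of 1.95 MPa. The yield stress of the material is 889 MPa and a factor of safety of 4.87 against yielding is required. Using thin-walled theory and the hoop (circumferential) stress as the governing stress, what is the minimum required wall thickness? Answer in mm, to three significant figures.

σ_allow = 889/4.87 = 182.5 MPa.
Hoop stress σ_h = pD/(2t), so t = pD/(2σ_allow) = 1.95×216/(2×182.5) = 1.154 mm.

t = 1.15 mm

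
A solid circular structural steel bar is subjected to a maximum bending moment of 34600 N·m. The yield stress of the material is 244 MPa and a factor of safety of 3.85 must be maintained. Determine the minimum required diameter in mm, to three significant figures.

σ_allow = 244/3.85 = 63.38 MPa.
For a solid circular section σ = 32M/(πd³), so d³ = 32M/(π σ_allow) = 32×3.4600×10^7/(π×63.38) = 5.561×10^6 mm³.
d = 177.2 mm.

d = 177 mm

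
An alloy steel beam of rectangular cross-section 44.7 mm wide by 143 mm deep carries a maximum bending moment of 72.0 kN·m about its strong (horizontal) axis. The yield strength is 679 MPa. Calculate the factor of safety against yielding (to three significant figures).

Section modulus S = bh²/6 = 44.7×143²/6 = 152300 mm³.
σ = M/S = 7.2000×10^7/152300 = 472.6 MPa.
n = 679/472.6 = 1.437.

n = 1.44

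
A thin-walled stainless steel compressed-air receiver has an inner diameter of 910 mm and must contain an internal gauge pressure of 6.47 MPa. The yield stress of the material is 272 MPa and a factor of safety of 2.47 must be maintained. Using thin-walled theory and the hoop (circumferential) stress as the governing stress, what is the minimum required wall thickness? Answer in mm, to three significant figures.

σ_allow = 272/2.47 = 110.1 MPa.
Hoop stress σ_h = pD/(2t), so t = pD/(2σ_allow) = 6.47×910/(2×110.1) = 26.73 mm.

t = 26.7 mm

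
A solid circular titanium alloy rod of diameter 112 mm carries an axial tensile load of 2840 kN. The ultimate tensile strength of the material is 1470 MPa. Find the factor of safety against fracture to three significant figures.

A = πd²/4 = 9852 mm².
σ = F/A = 2840000/9852 = 288.3 MPa.
n = 1470/288.3 = 5.099.

n = 5.10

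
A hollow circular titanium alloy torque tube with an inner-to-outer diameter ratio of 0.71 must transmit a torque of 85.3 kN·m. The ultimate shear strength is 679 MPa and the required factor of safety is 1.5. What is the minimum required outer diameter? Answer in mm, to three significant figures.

d_o = 109 mm

τ_allow = 679/1.5 = 452.7 MPa.
For a hollow shaft τ = 16T/[πd_o³(1−k⁴)] with k = 0.71, so 1−k⁴ = 0.7459.
d_o³ = 16T/[π τ_allow (1−k⁴)] = 16×8.5300×10^7/(π×452.7×0.7459) = 1.287×10^6 mm³.
d_o = 108.8 mm.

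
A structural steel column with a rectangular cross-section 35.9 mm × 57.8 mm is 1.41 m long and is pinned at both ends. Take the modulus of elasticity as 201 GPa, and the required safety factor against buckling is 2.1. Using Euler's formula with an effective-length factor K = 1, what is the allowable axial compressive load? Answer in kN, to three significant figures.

P_allow = 106 kN

Buckling occurs about the weak axis: I_min = h·b³/12 = 57.8×35.9³/12 = 222900 mm⁴ (b = 35.9 mm is the smaller dimension).
Effective length L_e = KL = 1×1.41 m = 1410 mm.
Euler critical load P_cr = π²EI/L_e² = π²×201000×222900/1410² = 222400 N.
P_allow = P_cr/n = 222400/2.1 = 105900 N.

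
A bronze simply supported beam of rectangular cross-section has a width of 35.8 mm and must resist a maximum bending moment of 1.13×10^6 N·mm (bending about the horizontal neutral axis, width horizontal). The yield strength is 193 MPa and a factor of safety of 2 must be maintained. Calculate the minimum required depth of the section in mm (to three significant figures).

σ_allow = 193/2 = 96.50 MPa.
For a rectangular section σ = 6M/(bh²), so h² = 6M/(b σ_allow) = 6×1130000/(35.8×96.50) = 1963 mm².
h = 44.30 mm.

h = 44.3 mm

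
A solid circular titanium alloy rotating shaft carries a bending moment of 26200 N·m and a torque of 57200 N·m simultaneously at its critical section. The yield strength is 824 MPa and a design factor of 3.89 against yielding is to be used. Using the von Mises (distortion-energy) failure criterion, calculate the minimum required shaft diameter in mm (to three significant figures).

d = 139 mm

σ_allow = σ_y/n = 824/3.89 = 211.8 MPa.
For a solid shaft σ_b = 32M/(πd³) and τ = 16T/(πd³), so the von Mises stress is σ' = (16/πd³)·√(4M²+3T²).
√(4M²+3T²) = √(4×(2.620×10^7)² + 3×(5.720×10^7)²) = 1.121×10^8 N·mm.
d³ = 16×1.121×10^8/(π×211.8) = 2.695×10^6 mm³.
d = 139.2 mm.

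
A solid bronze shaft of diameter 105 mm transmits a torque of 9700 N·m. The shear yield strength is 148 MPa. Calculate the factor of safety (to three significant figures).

n = 3.47

τ = 16T/(πd³) = 16×9700000/(π×105³) = 42.68 MPa.
n = τ_limit/τ = 148/42.68 = 3.468.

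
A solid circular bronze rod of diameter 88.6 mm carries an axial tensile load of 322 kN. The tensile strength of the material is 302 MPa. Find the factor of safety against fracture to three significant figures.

n = 5.78

A = πd²/4 = 6165 mm².
σ = F/A = 322000/6165 = 52.23 MPa.
n = 302/52.23 = 5.782.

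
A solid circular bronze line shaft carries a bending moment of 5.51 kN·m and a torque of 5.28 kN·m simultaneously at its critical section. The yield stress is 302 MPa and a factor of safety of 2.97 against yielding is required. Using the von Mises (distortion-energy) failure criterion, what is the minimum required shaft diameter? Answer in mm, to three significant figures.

d = 89.5 mm

σ_allow = σ_y/n = 302/2.97 = 101.7 MPa.
For a solid shaft σ_b = 32M/(πd³) and τ = 16T/(πd³), so the von Mises stress is σ' = (16/πd³)·√(4M²+3T²).
√(4M²+3T²) = √(4×(5.510×10^6)² + 3×(5.280×10^6)²) = 1.432×10^7 N·mm.
d³ = 16×1.432×10^7/(π×101.7) = 717300 mm³.
d = 89.51 mm.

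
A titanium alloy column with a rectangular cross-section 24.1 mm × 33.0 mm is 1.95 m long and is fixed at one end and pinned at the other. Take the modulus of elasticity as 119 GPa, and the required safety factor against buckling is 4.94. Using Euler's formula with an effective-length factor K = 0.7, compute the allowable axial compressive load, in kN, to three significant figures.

P_allow = 4.91 kN

Buckling occurs about the weak axis: I_min = h·b³/12 = 33.0×24.1³/12 = 38490 mm⁴ (b = 24.1 mm is the smaller dimension).
Effective length L_e = KL = 0.7×1.95 m = 1365 mm.
Euler critical load P_cr = π²EI/L_e² = π²×119000×38490/1365² = 24260 N.
P_allow = P_cr/n = 24260/4.94 = 4912 N.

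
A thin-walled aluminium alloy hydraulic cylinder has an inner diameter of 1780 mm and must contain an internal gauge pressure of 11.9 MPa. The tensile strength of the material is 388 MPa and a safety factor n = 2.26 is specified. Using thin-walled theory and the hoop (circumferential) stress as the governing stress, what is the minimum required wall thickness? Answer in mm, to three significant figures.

t = 61.7 mm

σ_allow = 388/2.26 = 171.7 MPa.
Hoop stress σ_h = pD/(2t), so t = pD/(2σ_allow) = 11.9×1780/(2×171.7) = 61.69 mm.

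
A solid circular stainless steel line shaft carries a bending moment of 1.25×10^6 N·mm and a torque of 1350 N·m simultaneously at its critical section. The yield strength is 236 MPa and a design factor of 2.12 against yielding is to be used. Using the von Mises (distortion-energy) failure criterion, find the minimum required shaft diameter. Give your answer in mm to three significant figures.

d = 53.9 mm

σ_allow = σ_y/n = 236/2.12 = 111.3 MPa.
For a solid shaft σ_b = 32M/(πd³) and τ = 16T/(πd³), so the von Mises stress is σ' = (16/πd³)·√(4M²+3T²).
√(4M²+3T²) = √(4×(1.250×10^6)² + 3×(1.350×10^6)²) = 3.423×10^6 N·mm.
d³ = 16×3.423×10^6/(π×111.3) = 156600 mm³.
d = 53.90 mm.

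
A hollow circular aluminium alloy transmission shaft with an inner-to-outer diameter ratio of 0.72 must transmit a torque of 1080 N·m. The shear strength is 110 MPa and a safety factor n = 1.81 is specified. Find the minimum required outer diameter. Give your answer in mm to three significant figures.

τ_allow = 110/1.81 = 60.77 MPa.
For a hollow shaft τ = 16T/[πd_o³(1−k⁴)] with k = 0.72, so 1−k⁴ = 0.7313.
d_o³ = 16T/[π τ_allow (1−k⁴)] = 16×1080000/(π×60.77×0.7313) = 123800 mm³.
d_o = 49.84 mm.

d_o = 49.8 mm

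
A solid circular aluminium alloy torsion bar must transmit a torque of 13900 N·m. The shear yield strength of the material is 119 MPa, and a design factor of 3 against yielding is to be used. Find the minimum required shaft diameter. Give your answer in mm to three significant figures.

d = 121 mm

Allowable shear stress τ_allow = 119/3 = 39.67 MPa.
For a solid shaft τ = 16T/(πd³), so d³ = 16T/(π τ_allow) = 16×1.3900×10^7/(π×39.67) = 1.785×10^6 mm³.
d = (1.785×10^6)^(1/3) = 121.3 mm.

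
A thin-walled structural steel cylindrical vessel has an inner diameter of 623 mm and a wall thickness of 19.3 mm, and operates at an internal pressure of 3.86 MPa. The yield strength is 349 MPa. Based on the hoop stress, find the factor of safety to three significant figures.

σ_h = pD/(2t) = 3.86×623/(2×19.3) = 62.30 MPa.
n = 349/62.30 = 5.602.

n = 5.60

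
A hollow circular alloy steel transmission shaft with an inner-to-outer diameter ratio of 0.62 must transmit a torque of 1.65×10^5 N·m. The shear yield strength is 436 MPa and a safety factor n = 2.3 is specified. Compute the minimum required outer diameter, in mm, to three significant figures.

d_o = 173 mm

τ_allow = 436/2.3 = 189.6 MPa.
For a hollow shaft τ = 16T/[πd_o³(1−k⁴)] with k = 0.62, so 1−k⁴ = 0.8522.
d_o³ = 16T/[π τ_allow (1−k⁴)] = 16×1.6500×10^8/(π×189.6×0.8522) = 5.202×10^6 mm³.
d_o = 173.3 mm.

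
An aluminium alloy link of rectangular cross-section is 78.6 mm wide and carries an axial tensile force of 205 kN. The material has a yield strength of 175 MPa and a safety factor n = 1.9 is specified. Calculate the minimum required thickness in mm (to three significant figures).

t = 28.3 mm

σ_allow = 175/1.9 = 92.11 MPa.
Required area A = F/σ_allow = 205000/92.11 = 2226 mm².
t = A/w = 2226/78.6 = 28.32 mm.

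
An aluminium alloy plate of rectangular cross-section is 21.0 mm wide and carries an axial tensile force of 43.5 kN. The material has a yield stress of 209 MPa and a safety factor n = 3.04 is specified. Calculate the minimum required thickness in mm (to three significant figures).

σ_allow = 209/3.04 = 68.75 MPa.
Required area A = F/σ_allow = 43500/68.75 = 632.7 mm².
t = A/w = 632.7/21.0 = 30.13 mm.

t = 30.1 mm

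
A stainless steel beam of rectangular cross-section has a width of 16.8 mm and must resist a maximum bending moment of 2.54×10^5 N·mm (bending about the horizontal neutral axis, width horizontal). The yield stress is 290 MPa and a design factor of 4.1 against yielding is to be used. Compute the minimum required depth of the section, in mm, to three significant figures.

h = 35.8 mm

σ_allow = 290/4.1 = 70.73 MPa.
For a rectangular section σ = 6M/(bh²), so h² = 6M/(b σ_allow) = 6×254000/(16.8×70.73) = 1283 mm².
h = 35.81 mm.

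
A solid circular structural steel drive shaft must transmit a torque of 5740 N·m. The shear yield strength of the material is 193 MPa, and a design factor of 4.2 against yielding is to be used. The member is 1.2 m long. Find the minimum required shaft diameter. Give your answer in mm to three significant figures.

Allowable shear stress τ_allow = 193/4.2 = 45.95 MPa.
For a solid shaft τ = 16T/(πd³), so d³ = 16T/(π τ_allow) = 16×5740000/(π×45.95) = 636200 mm³.
d = (636200)^(1/3) = 86.01 mm.

d = 86.0 mm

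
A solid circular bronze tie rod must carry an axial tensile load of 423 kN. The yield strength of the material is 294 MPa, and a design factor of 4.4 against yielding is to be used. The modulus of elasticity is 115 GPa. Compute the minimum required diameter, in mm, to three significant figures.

d = 89.8 mm

Allowable stress σ_allow = 294/4.4 = 66.82 MPa.
Required area A = F/σ_allow = 423000/66.82 = 6331 mm².
A = πd²/4 → d = √(4A/π) = 89.78 mm.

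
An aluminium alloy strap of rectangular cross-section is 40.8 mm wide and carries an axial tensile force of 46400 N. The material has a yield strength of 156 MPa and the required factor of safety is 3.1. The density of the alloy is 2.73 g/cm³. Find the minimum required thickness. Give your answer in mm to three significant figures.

σ_allow = 156/3.1 = 50.32 MPa.
Required area A = F/σ_allow = 46400/50.32 = 922.1 mm².
t = A/w = 922.1/40.8 = 22.60 mm.

t = 22.6 mm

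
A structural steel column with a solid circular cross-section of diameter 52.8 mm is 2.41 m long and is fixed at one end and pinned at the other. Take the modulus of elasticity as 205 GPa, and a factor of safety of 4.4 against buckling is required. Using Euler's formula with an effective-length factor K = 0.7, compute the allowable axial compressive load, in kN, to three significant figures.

I = πd⁴/64 = π×52.8⁴/64 = 381500 mm⁴.
Effective length L_e = KL = 0.7×2.41 m = 1687 mm.
Euler critical load P_cr = π²EI/L_e² = π²×205000×381500/1687² = 271200 N.
P_allow = P_cr/n = 271200/4.4 = 61640 N.

P_allow = 61.6 kN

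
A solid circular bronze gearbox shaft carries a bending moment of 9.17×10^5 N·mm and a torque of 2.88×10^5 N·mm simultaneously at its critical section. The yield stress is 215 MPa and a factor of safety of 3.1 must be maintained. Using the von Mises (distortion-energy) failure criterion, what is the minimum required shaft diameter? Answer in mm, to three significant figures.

d = 51.9 mm

σ_allow = σ_y/n = 215/3.1 = 69.35 MPa.
For a solid shaft σ_b = 32M/(πd³) and τ = 16T/(πd³), so the von Mises stress is σ' = (16/πd³)·√(4M²+3T²).
√(4M²+3T²) = √(4×(917000)² + 3×(288000)²) = 1.901×10^6 N·mm.
d³ = 16×1.901×10^6/(π×69.35) = 139600 mm³.
d = 51.87 mm.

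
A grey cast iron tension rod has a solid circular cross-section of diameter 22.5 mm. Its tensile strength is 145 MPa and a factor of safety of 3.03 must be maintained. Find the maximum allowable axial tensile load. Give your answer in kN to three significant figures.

σ_allow = 145/3.03 = 47.85 MPa.
A = πd²/4 = π×22.5²/4 = 397.6 mm².
F_allow = σ_allow × A = 47.85×397.6 = 19030 N.

F_allow = 19.0 kN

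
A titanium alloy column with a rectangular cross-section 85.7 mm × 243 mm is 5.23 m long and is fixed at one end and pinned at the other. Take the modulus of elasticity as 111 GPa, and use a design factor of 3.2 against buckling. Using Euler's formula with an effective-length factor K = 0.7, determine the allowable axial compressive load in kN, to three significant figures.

Buckling occurs about the weak axis: I_min = h·b³/12 = 243×85.7³/12 = 1.275×10^7 mm⁴ (b = 85.7 mm is the smaller dimension).
Effective length L_e = KL = 0.7×5.23 m = 3661 mm.
Euler critical load P_cr = π²EI/L_e² = π²×111000×1.275×10^7/3661² = 1.042×10^6 N.
P_allow = P_cr/n = 1.042×10^6/3.2 = 325600 N.

P_allow = 326 kN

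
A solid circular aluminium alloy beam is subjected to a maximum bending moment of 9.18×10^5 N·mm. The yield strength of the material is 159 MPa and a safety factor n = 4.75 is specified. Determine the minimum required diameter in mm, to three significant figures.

d = 65.4 mm

σ_allow = 159/4.75 = 33.47 MPa.
For a solid circular section σ = 32M/(πd³), so d³ = 32M/(π σ_allow) = 32×918000/(π×33.47) = 279300 mm³.
d = 65.37 mm.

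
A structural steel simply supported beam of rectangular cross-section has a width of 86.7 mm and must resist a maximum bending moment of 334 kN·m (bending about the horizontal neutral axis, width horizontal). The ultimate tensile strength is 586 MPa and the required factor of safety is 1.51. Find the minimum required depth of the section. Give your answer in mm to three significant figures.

σ_allow = 586/1.51 = 388.1 MPa.
For a rectangular section σ = 6M/(bh²), so h² = 6M/(b σ_allow) = 6×3.3400×10^8/(86.7×388.1) = 59560 mm².
h = 244.1 mm.

h = 244 mm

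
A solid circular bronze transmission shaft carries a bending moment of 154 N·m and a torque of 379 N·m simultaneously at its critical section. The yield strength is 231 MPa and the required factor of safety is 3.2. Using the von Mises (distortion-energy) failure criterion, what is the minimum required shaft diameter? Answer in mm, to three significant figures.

σ_allow = σ_y/n = 231/3.2 = 72.19 MPa.
For a solid shaft σ_b = 32M/(πd³) and τ = 16T/(πd³), so the von Mises stress is σ' = (16/πd³)·√(4M²+3T²).
√(4M²+3T²) = √(4×(154000)² + 3×(379000)²) = 725100 N·mm.
d³ = 16×725100/(π×72.19) = 51160 mm³.
d = 37.12 mm.

d = 37.1 mm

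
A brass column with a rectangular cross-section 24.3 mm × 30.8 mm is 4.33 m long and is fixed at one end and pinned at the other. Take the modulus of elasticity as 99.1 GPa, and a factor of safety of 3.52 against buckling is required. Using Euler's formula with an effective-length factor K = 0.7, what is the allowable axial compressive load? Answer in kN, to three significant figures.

P_allow = 1.11 kN

Buckling occurs about the weak axis: I_min = h·b³/12 = 30.8×24.3³/12 = 36830 mm⁴ (b = 24.3 mm is the smaller dimension).
Effective length L_e = KL = 0.7×4.33 m = 3031 mm.
Euler critical load P_cr = π²EI/L_e² = π²×99100×36830/3031² = 3921 N.
P_allow = P_cr/n = 3921/3.52 = 1114 N.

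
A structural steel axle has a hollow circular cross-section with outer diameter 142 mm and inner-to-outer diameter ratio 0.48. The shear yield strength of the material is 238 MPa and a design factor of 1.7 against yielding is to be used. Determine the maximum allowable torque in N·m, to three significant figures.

τ_allow = 238/1.7 = 140.0 MPa.
For a hollow shaft T_allow = τ_allow·πd_o³(1−k⁴)/16 with 1−k⁴ = 0.9469, so πd_o³(1−k⁴)/16 = 532400 mm³.
T_allow = 140.0×532400 = 7.453×10^7 N·mm = 74530 N·m.

T_allow = 74500 N·m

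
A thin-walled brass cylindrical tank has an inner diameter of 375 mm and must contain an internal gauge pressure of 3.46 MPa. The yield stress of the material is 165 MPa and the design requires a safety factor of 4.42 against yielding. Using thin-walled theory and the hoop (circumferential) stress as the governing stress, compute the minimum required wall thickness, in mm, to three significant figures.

σ_allow = 165/4.42 = 37.33 MPa.
Hoop stress σ_h = pD/(2t), so t = pD/(2σ_allow) = 3.46×375/(2×37.33) = 17.38 mm.

t = 17.4 mm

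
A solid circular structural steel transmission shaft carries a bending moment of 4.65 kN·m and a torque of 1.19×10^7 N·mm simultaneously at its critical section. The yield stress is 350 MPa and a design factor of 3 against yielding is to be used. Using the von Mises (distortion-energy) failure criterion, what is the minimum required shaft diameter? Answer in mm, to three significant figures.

σ_allow = σ_y/n = 350/3 = 116.7 MPa.
For a solid shaft σ_b = 32M/(πd³) and τ = 16T/(πd³), so the von Mises stress is σ' = (16/πd³)·√(4M²+3T²).
√(4M²+3T²) = √(4×(4.650×10^6)² + 3×(1.190×10^7)²) = 2.261×10^7 N·mm.
d³ = 16×2.261×10^7/(π×116.7) = 987100 mm³.
d = 99.57 mm.

d = 99.6 mm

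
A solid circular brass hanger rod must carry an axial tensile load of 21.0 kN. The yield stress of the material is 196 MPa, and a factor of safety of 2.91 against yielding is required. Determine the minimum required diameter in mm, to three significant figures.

d = 19.9 mm

Allowable stress σ_allow = 196/2.91 = 67.35 MPa.
Required area A = F/σ_allow = 21000/67.35 = 311.8 mm².
A = πd²/4 → d = √(4A/π) = 19.92 mm.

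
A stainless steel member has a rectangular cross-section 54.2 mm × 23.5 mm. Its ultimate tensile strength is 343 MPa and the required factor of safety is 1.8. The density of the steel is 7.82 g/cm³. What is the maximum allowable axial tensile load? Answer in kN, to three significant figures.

F_allow = 243 kN

σ_allow = 343/1.8 = 190.6 MPa.
A = 54.2×23.5 = 1274 mm².
F_allow = σ_allow × A = 190.6×1274 = 242700 N.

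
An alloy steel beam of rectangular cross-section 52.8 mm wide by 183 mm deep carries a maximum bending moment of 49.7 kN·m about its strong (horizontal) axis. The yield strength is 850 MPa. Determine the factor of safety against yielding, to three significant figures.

Section modulus S = bh²/6 = 52.8×183²/6 = 294700 mm³.
σ = M/S = 4.9700×10^7/294700 = 168.6 MPa.
n = 850/168.6 = 5.040.

n = 5.04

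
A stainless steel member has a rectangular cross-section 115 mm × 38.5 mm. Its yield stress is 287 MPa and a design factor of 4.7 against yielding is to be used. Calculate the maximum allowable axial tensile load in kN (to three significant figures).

σ_allow = 287/4.7 = 61.06 MPa.
A = 115×38.5 = 4428 mm².
F_allow = σ_allow × A = 61.06×4428 = 270400 N.

F_allow = 270 kN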